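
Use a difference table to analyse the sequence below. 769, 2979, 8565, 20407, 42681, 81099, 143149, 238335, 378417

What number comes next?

577651

First differences: 2210, 5586, 11842, 22274, 38418, 62050, 95186, 140082
Second differences: 3376, 6256, 10432, 16144, 23632, 33136, 44896
Third differences: 2880, 4176, 5712, 7488, 9504, 11760
Fourth differences: 1296, 1536, 1776, 2016, 2256
Fifth differences: 240, 240, 240, 240
Constant fifth difference = 240, so extend:
2256 + 240 = 2496;  11760 + 2496 = 14256;  44896 + 14256 = 59152;  140082 + 59152 = 199234;  378417 + 199234 = 577651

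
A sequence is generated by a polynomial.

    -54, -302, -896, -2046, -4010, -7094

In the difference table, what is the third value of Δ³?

First differences: -248, -594, -1150, -1964, -3084
Second differences: -346, -556, -814, -1120
Third differences: -210, -258, -306
Fourth differences: -48, -48

-306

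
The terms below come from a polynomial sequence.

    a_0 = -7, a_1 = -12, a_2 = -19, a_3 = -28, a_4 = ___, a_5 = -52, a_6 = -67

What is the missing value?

-39

Using the first 4 terms:
D1: -5, -7, -9
D2: -2, -2
Constant second difference = -2.
Extend forward: -9 − 2 = -11;  -28 − 11 = -39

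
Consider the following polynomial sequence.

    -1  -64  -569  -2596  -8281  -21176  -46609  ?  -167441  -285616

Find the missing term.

Using the first 7 terms:
D1: -63, -505, -2027, -5685, -12895, -25433
D2: -442, -1522, -3658, -7210, -12538
D3: -1080, -2136, -3552, -5328
D4: -1056, -1416, -1776
D5: -360, -360
Constant fifth difference = -360.
Extend forward: -1776 − 360 = -2136;  -5328 − 2136 = -7464;  -12538 − 7464 = -20002;  -25433 − 20002 = -45435;  -46609 − 45435 = -92044

-92044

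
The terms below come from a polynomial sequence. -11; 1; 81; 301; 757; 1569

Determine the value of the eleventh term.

16849

First differences: 12, 80, 220, 456, 812
Second differences: 68, 140, 236, 356
Third differences: 72, 96, 120
Fourth differences: 24, 24
The fourth differences are constant (24).
120 + 24 = 144;  356 + 144 = 500;  812 + 500 = 1312;  1569 + 1312 = 2881
144 + 24 = 168;  500 + 168 = 668;  1312 + 668 = 1980;  2881 + 1980 = 4861
168 + 24 = 192;  668 + 192 = 860;  1980 + 860 = 2840;  4861 + 2840 = 7701
192 + 24 = 216;  860 + 216 = 1076;  2840 + 1076 = 3916;  7701 + 3916 = 11617
216 + 24 = 240;  1076 + 240 = 1316;  3916 + 1316 = 5232;  11617 + 5232 = 16849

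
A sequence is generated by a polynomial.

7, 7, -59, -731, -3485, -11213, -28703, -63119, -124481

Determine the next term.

-226145

Δ: 0 , -66 , -672 , -2754 , -7728 , -17490 , -34416 , -61362
Δ²: -66 , -606 , -2082 , -4974 , -9762 , -16926 , -26946
Δ³: -540 , -1476 , -2892 , -4788 , -7164 , -10020
Δ⁴: -936 , -1416 , -1896 , -2376 , -2856
Δ⁵: -480 , -480 , -480 , -480
The fifth differences are constant (-480).
-2856 − 480 = -3336;  -10020 − 3336 = -13356;  -26946 − 13356 = -40302;  -61362 − 40302 = -101664;  -124481 − 101664 = -226145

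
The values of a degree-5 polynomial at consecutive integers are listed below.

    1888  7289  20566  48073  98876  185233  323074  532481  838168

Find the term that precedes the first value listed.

D1: 5401  13277  27507  50803  86357  137841  209407  305687
D2: 7876  14230  23296  35554  51484  71566  96280
D3: 6354  9066  12258  15930  20082  24714
D4: 2712  3192  3672  4152  4632
D5: 480  480  480  480
The fifth differences are constant at 480.
Work back: 2712 − 480 = 2232;  6354 − 2232 = 4122;  7876 − 4122 = 3754;  5401 − 3754 = 1647;  1888 − 1647 = 241

241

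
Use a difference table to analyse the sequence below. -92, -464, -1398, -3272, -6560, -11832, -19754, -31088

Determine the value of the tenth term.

-67520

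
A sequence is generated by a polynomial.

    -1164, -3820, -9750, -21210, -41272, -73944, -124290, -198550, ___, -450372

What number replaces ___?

Using the first 8 terms:
First differences: -2656, -5930, -11460, -20062, -32672, -50346, -74260
Second differences: -3274, -5530, -8602, -12610, -17674, -23914
Third differences: -2256, -3072, -4008, -5064, -6240
Fourth differences: -816, -936, -1056, -1176
Fifth differences: -120, -120, -120
Constant fifth difference = -120.
Extend forward: -1176 − 120 = -1296;  -6240 − 1296 = -7536;  -23914 − 7536 = -31450;  -74260 − 31450 = -105710;  -198550 − 105710 = -304260

-304260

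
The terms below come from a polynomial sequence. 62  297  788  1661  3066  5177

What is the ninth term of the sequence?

17846

235  491  873  1405  2111
256  382  532  706
126  150  174
24  24
Constant fourth difference = 24, so extend:
174 + 24 = 198;  706 + 198 = 904;  2111 + 904 = 3015;  5177 + 3015 = 8192
198 + 24 = 222;  904 + 222 = 1126;  3015 + 1126 = 4141;  8192 + 4141 = 12333
222 + 24 = 246;  1126 + 246 = 1372;  4141 + 1372 = 5513;  12333 + 5513 = 17846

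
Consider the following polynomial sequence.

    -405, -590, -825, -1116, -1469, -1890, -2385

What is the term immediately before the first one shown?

D1: -185  -235  -291  -353  -421  -495
D2: -50  -56  -62  -68  -74
D3: -6  -6  -6  -6
The third differences are constant at -6.
Work back: -50 + 6 = -44;  -185 + 44 = -141;  -405 + 141 = -264

-264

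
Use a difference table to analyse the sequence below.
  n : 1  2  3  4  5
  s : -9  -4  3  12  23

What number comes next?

36

Δ: 5 , 7 , 9 , 11
Δ²: 2 , 2 , 2
Constant second difference = 2, so extend:
11 + 2 = 13;  23 + 13 = 36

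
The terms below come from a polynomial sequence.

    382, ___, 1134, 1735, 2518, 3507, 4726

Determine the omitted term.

691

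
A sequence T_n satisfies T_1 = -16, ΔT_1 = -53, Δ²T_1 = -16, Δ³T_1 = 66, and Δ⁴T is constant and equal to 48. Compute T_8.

3267

Build the table forward from the leading diagonal:
Δ⁴: 48  48  48  48  48  48  48  48
Δ³: 66  114  162  210  258  306  354  402
Δ²: -16  50  164  326  536  794  1100  1454
Δ: -53  -69  -19  145  471  1007  1801  2901
T: -16  -69  -138  -157  -12  459  1466  3267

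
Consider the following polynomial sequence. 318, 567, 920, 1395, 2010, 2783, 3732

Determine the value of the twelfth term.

249, 353, 475, 615, 773, 949
104, 122, 140, 158, 176
18, 18, 18, 18
Third differences constant at 18.
176 + 18 = 194;  949 + 194 = 1143;  3732 + 1143 = 4875
194 + 18 = 212;  1143 + 212 = 1355;  4875 + 1355 = 6230
212 + 18 = 230;  1355 + 230 = 1585;  6230 + 1585 = 7815
230 + 18 = 248;  1585 + 248 = 1833;  7815 + 1833 = 9648
248 + 18 = 266;  1833 + 266 = 2099;  9648 + 2099 = 11747

11747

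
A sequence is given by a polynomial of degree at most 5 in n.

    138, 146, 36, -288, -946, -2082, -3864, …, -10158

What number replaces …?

Using the first 7 terms:
Δ: 8  -110  -324  -658  -1136  -1782
Δ²: -118  -214  -334  -478  -646
Δ³: -96  -120  -144  -168
Δ⁴: -24  -24  -24
Constant fourth difference = -24.
Extend forward: -168 − 24 = -192;  -646 − 192 = -838;  -1782 − 838 = -2620;  -3864 − 2620 = -6484

-6484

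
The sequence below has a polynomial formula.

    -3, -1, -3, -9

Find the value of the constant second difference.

D1: 2, -2, -6
D2: -4, -4

-4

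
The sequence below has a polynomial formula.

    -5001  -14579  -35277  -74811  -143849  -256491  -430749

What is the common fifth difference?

D1: -9578, -20698, -39534, -69038, -112642, -174258
D2: -11120, -18836, -29504, -43604, -61616
D3: -7716, -10668, -14100, -18012
D4: -2952, -3432, -3912
D5: -480, -480

-480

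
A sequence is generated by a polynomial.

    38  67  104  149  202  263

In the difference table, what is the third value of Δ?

45

D1: 29, 37, 45, 53, 61
D2: 8, 8, 8, 8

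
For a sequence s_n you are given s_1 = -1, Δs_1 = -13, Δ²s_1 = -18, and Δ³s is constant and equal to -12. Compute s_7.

Build the table forward from the leading diagonal:
Third differences: -12, -12, -12, -12, -12, -12, -12
Second differences: -18, -30, -42, -54, -66, -78, -90
First differences: -13, -31, -61, -103, -157, -223, -301
s: -1, -14, -45, -106, -209, -366, -589

-589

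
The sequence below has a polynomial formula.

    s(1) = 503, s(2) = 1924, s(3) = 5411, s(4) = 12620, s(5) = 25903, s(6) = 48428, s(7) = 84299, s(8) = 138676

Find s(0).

68

1421, 3487, 7209, 13283, 22525, 35871, 54377
2066, 3722, 6074, 9242, 13346, 18506
1656, 2352, 3168, 4104, 5160
696, 816, 936, 1056
120, 120, 120
The fifth differences are constant at 120.
Work back: 696 − 120 = 576;  1656 − 576 = 1080;  2066 − 1080 = 986;  1421 − 986 = 435;  503 − 435 = 68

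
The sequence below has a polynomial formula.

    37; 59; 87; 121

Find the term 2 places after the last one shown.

D1: 22, 28, 34
D2: 6, 6
Second differences constant at 6.
34 + 6 = 40;  121 + 40 = 161
40 + 6 = 46;  161 + 46 = 207

207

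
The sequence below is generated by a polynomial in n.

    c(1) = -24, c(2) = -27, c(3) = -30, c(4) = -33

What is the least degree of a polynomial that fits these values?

D1: -3, -3, -3
The first differences are constant, so the polynomial has degree 1.

1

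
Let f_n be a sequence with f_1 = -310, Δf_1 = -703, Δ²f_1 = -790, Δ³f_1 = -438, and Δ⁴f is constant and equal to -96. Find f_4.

Build the table forward from the leading diagonal:
Δ⁴: -96  -96  -96  -96
Δ³: -438  -534  -630  -726
Δ²: -790  -1228  -1762  -2392
Δ: -703  -1493  -2721  -4483
f: -310  -1013  -2506  -5227

-5227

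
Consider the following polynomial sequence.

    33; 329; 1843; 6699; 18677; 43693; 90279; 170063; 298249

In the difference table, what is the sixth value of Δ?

D1: 296, 1514, 4856, 11978, 25016, 46586, 79784, 128186
D2: 1218, 3342, 7122, 13038, 21570, 33198, 48402
D3: 2124, 3780, 5916, 8532, 11628, 15204
D4: 1656, 2136, 2616, 3096, 3576
D5: 480, 480, 480, 480

46586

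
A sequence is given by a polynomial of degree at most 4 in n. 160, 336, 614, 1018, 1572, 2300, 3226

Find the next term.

4374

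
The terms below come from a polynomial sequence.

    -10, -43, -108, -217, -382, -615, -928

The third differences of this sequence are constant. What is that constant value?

D1: -33, -65, -109, -165, -233, -313
D2: -32, -44, -56, -68, -80
D3: -12, -12, -12, -12

-12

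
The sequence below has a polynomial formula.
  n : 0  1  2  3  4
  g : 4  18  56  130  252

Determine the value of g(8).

D1: 14 , 38 , 74 , 122
D2: 24 , 36 , 48
D3: 12 , 12
Third differences constant at 12.
48 + 12 = 60;  122 + 60 = 182;  252 + 182 = 434
60 + 12 = 72;  182 + 72 = 254;  434 + 254 = 688
72 + 12 = 84;  254 + 84 = 338;  688 + 338 = 1026
84 + 12 = 96;  338 + 96 = 434;  1026 + 434 = 1460

1460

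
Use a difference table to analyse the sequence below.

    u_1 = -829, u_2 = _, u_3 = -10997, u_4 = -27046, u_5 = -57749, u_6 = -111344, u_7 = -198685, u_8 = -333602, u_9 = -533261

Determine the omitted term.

Using the last 7 terms:
First differences: -16049  -30703  -53595  -87341  -134917  -199659
Second differences: -14654  -22892  -33746  -47576  -64742
Third differences: -8238  -10854  -13830  -17166
Fourth differences: -2616  -2976  -3336
Fifth differences: -360  -360
Constant fifth difference = -360.
Extend backward: -2616 + 360 = -2256;  -8238 + 2256 = -5982;  -14654 + 5982 = -8672;  -16049 + 8672 = -7377;  -10997 + 7377 = -3620

-3620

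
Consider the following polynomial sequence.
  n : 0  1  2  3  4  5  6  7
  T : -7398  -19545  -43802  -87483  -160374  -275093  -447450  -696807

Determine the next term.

First differences: -12147, -24257, -43681, -72891, -114719, -172357, -249357
Second differences: -12110, -19424, -29210, -41828, -57638, -77000
Third differences: -7314, -9786, -12618, -15810, -19362
Fourth differences: -2472, -2832, -3192, -3552
Fifth differences: -360, -360, -360
Fifth differences constant at -360.
-3552 − 360 = -3912;  -19362 − 3912 = -23274;  -77000 − 23274 = -100274;  -249357 − 100274 = -349631;  -696807 − 349631 = -1046438

-1046438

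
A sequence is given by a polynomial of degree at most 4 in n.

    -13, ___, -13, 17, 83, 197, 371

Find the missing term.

-19

Using the last 5 terms:
D1: 30, 66, 114, 174
D2: 36, 48, 60
D3: 12, 12
Constant third difference = 12.
Extend backward: 36 − 12 = 24;  30 − 24 = 6;  -13 − 6 = -19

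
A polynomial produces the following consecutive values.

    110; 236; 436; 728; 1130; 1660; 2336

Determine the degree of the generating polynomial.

Δ: 126, 200, 292, 402, 530, 676
Δ²: 74, 92, 110, 128, 146
Δ³: 18, 18, 18, 18
The third differences are constant, so the polynomial has degree 3.

3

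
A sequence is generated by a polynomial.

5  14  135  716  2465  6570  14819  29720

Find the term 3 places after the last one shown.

First differences: 9, 121, 581, 1749, 4105, 8249, 14901
Second differences: 112, 460, 1168, 2356, 4144, 6652
Third differences: 348, 708, 1188, 1788, 2508
Fourth differences: 360, 480, 600, 720
Fifth differences: 120, 120, 120
The fifth differences are constant (120).
720 + 120 = 840;  2508 + 840 = 3348;  6652 + 3348 = 10000;  14901 + 10000 = 24901;  29720 + 24901 = 54621
840 + 120 = 960;  3348 + 960 = 4308;  10000 + 4308 = 14308;  24901 + 14308 = 39209;  54621 + 39209 = 93830
960 + 120 = 1080;  4308 + 1080 = 5388;  14308 + 5388 = 19696;  39209 + 19696 = 58905;  93830 + 58905 = 152735

152735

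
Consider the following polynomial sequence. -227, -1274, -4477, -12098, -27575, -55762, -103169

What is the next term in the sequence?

Δ: -1047, -3203, -7621, -15477, -28187, -47407
Δ²: -2156, -4418, -7856, -12710, -19220
Δ³: -2262, -3438, -4854, -6510
Δ⁴: -1176, -1416, -1656
Δ⁵: -240, -240
Fifth differences constant at -240.
-1656 − 240 = -1896;  -6510 − 1896 = -8406;  -19220 − 8406 = -27626;  -47407 − 27626 = -75033;  -103169 − 75033 = -178202

-178202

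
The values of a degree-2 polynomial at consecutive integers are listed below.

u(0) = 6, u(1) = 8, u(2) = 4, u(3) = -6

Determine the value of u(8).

Δ: 2, -4, -10
Δ²: -6, -6
Second differences constant at -6.
-10 − 6 = -16;  -6 − 16 = -22
-16 − 6 = -22;  -22 − 22 = -44
-22 − 6 = -28;  -44 − 28 = -72
-28 − 6 = -34;  -72 − 34 = -106
-34 − 6 = -40;  -106 − 40 = -146

-146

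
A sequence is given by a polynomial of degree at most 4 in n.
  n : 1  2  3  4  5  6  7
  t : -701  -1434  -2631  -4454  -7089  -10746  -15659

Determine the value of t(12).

-68934

First differences: -733, -1197, -1823, -2635, -3657, -4913
Second differences: -464, -626, -812, -1022, -1256
Third differences: -162, -186, -210, -234
Fourth differences: -24, -24, -24
Fourth differences constant at -24.
-234 − 24 = -258;  -1256 − 258 = -1514;  -4913 − 1514 = -6427;  -15659 − 6427 = -22086
-258 − 24 = -282;  -1514 − 282 = -1796;  -6427 − 1796 = -8223;  -22086 − 8223 = -30309
-282 − 24 = -306;  -1796 − 306 = -2102;  -8223 − 2102 = -10325;  -30309 − 10325 = -40634
-306 − 24 = -330;  -2102 − 330 = -2432;  -10325 − 2432 = -12757;  -40634 − 12757 = -53391
-330 − 24 = -354;  -2432 − 354 = -2786;  -12757 − 2786 = -15543;  -53391 − 15543 = -68934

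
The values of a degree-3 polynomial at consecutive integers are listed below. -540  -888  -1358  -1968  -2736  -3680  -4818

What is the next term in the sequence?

-6168

Δ: -348, -470, -610, -768, -944, -1138
Δ²: -122, -140, -158, -176, -194
Δ³: -18, -18, -18, -18
The third differences are constant (-18).
-194 − 18 = -212;  -1138 − 212 = -1350;  -4818 − 1350 = -6168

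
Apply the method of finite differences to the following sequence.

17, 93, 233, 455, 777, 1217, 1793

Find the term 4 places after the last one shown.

5817

D1: 76, 140, 222, 322, 440, 576
D2: 64, 82, 100, 118, 136
D3: 18, 18, 18, 18
Constant third difference = 18, so extend:
136 + 18 = 154;  576 + 154 = 730;  1793 + 730 = 2523
154 + 18 = 172;  730 + 172 = 902;  2523 + 902 = 3425
172 + 18 = 190;  902 + 190 = 1092;  3425 + 1092 = 4517
190 + 18 = 208;  1092 + 208 = 1300;  4517 + 1300 = 5817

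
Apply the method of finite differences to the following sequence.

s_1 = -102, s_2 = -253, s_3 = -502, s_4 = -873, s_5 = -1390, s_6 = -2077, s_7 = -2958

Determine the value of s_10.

Δ: -151 , -249 , -371 , -517 , -687 , -881
Δ²: -98 , -122 , -146 , -170 , -194
Δ³: -24 , -24 , -24 , -24
Constant third difference = -24, so extend:
-194 − 24 = -218;  -881 − 218 = -1099;  -2958 − 1099 = -4057
-218 − 24 = -242;  -1099 − 242 = -1341;  -4057 − 1341 = -5398
-242 − 24 = -266;  -1341 − 266 = -1607;  -5398 − 1607 = -7005

-7005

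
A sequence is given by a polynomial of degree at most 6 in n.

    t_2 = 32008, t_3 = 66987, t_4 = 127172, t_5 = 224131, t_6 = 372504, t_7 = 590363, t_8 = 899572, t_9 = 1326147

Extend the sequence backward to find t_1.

13379

Δ: 34979  60185  96959  148373  217859  309209  426575
Δ²: 25206  36774  51414  69486  91350  117366
Δ³: 11568  14640  18072  21864  26016
Δ⁴: 3072  3432  3792  4152
Δ⁵: 360  360  360
The fifth differences are constant at 360.
Work back: 3072 − 360 = 2712;  11568 − 2712 = 8856;  25206 − 8856 = 16350;  34979 − 16350 = 18629;  32008 − 18629 = 13379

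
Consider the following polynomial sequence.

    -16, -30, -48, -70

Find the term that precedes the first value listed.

-14  -18  -22
-4  -4
The second differences are constant at -4.
Work back: -14 + 4 = -10;  -16 + 10 = -6

-6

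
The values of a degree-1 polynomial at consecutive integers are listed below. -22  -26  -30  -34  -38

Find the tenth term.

-58

First differences: -4, -4, -4, -4
Constant first difference = -4, so extend:
-38 − 4 = -42
-42 − 4 = -46
-46 − 4 = -50
-50 − 4 = -54
-54 − 4 = -58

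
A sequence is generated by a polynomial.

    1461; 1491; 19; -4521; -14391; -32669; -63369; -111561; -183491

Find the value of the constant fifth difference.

-120

Δ: 30, -1472, -4540, -9870, -18278, -30700, -48192, -71930
Δ²: -1502, -3068, -5330, -8408, -12422, -17492, -23738
Δ³: -1566, -2262, -3078, -4014, -5070, -6246
Δ⁴: -696, -816, -936, -1056, -1176
Δ⁵: -120, -120, -120, -120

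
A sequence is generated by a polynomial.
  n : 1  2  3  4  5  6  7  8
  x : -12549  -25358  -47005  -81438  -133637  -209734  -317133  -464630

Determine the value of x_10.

-922782

-12809, -21647, -34433, -52199, -76097, -107399, -147497
-8838, -12786, -17766, -23898, -31302, -40098
-3948, -4980, -6132, -7404, -8796
-1032, -1152, -1272, -1392
-120, -120, -120
The fifth differences are constant (-120).
-1392 − 120 = -1512;  -8796 − 1512 = -10308;  -40098 − 10308 = -50406;  -147497 − 50406 = -197903;  -464630 − 197903 = -662533
-1512 − 120 = -1632;  -10308 − 1632 = -11940;  -50406 − 11940 = -62346;  -197903 − 62346 = -260249;  -662533 − 260249 = -922782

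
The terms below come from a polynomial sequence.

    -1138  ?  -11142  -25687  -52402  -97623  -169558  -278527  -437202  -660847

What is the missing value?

-4063

Using the last 8 terms:
First differences: -14545, -26715, -45221, -71935, -108969, -158675, -223645
Second differences: -12170, -18506, -26714, -37034, -49706, -64970
Third differences: -6336, -8208, -10320, -12672, -15264
Fourth differences: -1872, -2112, -2352, -2592
Fifth differences: -240, -240, -240
Constant fifth difference = -240.
Extend backward: -1872 + 240 = -1632;  -6336 + 1632 = -4704;  -12170 + 4704 = -7466;  -14545 + 7466 = -7079;  -11142 + 7079 = -4063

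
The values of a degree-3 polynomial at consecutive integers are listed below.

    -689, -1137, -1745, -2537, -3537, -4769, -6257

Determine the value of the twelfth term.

Δ: -448 , -608 , -792 , -1000 , -1232 , -1488
Δ²: -160 , -184 , -208 , -232 , -256
Δ³: -24 , -24 , -24 , -24
Third differences constant at -24.
-256 − 24 = -280;  -1488 − 280 = -1768;  -6257 − 1768 = -8025
-280 − 24 = -304;  -1768 − 304 = -2072;  -8025 − 2072 = -10097
-304 − 24 = -328;  -2072 − 328 = -2400;  -10097 − 2400 = -12497
-328 − 24 = -352;  -2400 − 352 = -2752;  -12497 − 2752 = -15249
-352 − 24 = -376;  -2752 − 376 = -3128;  -15249 − 3128 = -18377

-18377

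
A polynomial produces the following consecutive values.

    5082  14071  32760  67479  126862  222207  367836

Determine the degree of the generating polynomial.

5

First differences: 8989, 18689, 34719, 59383, 95345, 145629
Second differences: 9700, 16030, 24664, 35962, 50284
Third differences: 6330, 8634, 11298, 14322
Fourth differences: 2304, 2664, 3024
Fifth differences: 360, 360
The fifth differences are constant, so the polynomial has degree 5.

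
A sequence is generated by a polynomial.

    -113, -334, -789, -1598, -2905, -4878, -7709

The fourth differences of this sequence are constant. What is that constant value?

-24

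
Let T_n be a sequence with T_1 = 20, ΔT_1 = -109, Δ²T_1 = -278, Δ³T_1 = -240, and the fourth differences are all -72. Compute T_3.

-476

Build the table forward from the leading diagonal:
Fourth differences: -72  -72  -72
Third differences: -240  -312  -384
Second differences: -278  -518  -830
First differences: -109  -387  -905
T: 20  -89  -476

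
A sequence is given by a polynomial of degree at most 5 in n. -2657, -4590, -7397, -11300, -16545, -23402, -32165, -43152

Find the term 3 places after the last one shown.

-92997

First differences: -1933  -2807  -3903  -5245  -6857  -8763  -10987
Second differences: -874  -1096  -1342  -1612  -1906  -2224
Third differences: -222  -246  -270  -294  -318
Fourth differences: -24  -24  -24  -24
Fourth differences constant at -24.
-318 − 24 = -342;  -2224 − 342 = -2566;  -10987 − 2566 = -13553;  -43152 − 13553 = -56705
-342 − 24 = -366;  -2566 − 366 = -2932;  -13553 − 2932 = -16485;  -56705 − 16485 = -73190
-366 − 24 = -390;  -2932 − 390 = -3322;  -16485 − 3322 = -19807;  -73190 − 19807 = -92997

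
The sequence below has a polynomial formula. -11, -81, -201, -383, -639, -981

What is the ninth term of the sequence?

D1: -70, -120, -182, -256, -342
D2: -50, -62, -74, -86
D3: -12, -12, -12
The third differences are constant (-12).
-86 − 12 = -98;  -342 − 98 = -440;  -981 − 440 = -1421
-98 − 12 = -110;  -440 − 110 = -550;  -1421 − 550 = -1971
-110 − 12 = -122;  -550 − 122 = -672;  -1971 − 672 = -2643

-2643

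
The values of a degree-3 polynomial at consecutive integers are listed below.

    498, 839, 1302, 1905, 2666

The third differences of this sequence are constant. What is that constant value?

18

First differences: 341, 463, 603, 761
Second differences: 122, 140, 158
Third differences: 18, 18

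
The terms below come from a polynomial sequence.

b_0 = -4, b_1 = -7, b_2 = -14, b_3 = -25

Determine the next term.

-40

-3, -7, -11
-4, -4
Second differences constant at -4.
-11 − 4 = -15;  -25 − 15 = -40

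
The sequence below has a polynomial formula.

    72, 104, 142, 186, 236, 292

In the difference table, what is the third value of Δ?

44

Δ: 32, 38, 44, 50, 56
Δ²: 6, 6, 6, 6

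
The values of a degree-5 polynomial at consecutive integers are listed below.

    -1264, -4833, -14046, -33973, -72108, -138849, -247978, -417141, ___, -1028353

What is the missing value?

-668328

Using the first 8 terms:
Δ: -3569  -9213  -19927  -38135  -66741  -109129  -169163
Δ²: -5644  -10714  -18208  -28606  -42388  -60034
Δ³: -5070  -7494  -10398  -13782  -17646
Δ⁴: -2424  -2904  -3384  -3864
Δ⁵: -480  -480  -480
Constant fifth difference = -480.
Extend forward: -3864 − 480 = -4344;  -17646 − 4344 = -21990;  -60034 − 21990 = -82024;  -169163 − 82024 = -251187;  -417141 − 251187 = -668328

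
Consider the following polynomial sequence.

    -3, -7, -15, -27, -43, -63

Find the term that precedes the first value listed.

-4, -8, -12, -16, -20
-4, -4, -4, -4
The second differences are constant at -4.
Work back: -4 + 4 = 0;  -3 + 0 = -3

-3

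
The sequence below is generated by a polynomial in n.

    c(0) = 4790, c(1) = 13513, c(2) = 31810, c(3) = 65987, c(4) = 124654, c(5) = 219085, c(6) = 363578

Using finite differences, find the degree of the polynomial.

Δ: 8723, 18297, 34177, 58667, 94431, 144493
Δ²: 9574, 15880, 24490, 35764, 50062
Δ³: 6306, 8610, 11274, 14298
Δ⁴: 2304, 2664, 3024
Δ⁵: 360, 360
The fifth differences are constant, so the polynomial has degree 5.

5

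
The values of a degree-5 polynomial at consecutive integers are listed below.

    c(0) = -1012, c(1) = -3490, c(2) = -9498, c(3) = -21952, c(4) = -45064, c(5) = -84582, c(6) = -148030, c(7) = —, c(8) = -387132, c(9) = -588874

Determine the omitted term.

Using the first 7 terms:
Δ: -2478, -6008, -12454, -23112, -39518, -63448
Δ²: -3530, -6446, -10658, -16406, -23930
Δ³: -2916, -4212, -5748, -7524
Δ⁴: -1296, -1536, -1776
Δ⁵: -240, -240
Constant fifth difference = -240.
Extend forward: -1776 − 240 = -2016;  -7524 − 2016 = -9540;  -23930 − 9540 = -33470;  -63448 − 33470 = -96918;  -148030 − 96918 = -244948

-244948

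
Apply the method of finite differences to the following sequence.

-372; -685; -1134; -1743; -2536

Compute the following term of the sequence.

-3537

-313  -449  -609  -793
-136  -160  -184
-24  -24
Constant third difference = -24, so extend:
-184 − 24 = -208;  -793 − 208 = -1001;  -2536 − 1001 = -3537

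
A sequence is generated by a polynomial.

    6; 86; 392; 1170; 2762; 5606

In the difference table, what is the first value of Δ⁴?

96

D1: 80, 306, 778, 1592, 2844
D2: 226, 472, 814, 1252
D3: 246, 342, 438
D4: 96, 96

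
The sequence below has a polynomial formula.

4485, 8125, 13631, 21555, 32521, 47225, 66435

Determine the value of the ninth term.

3640, 5506, 7924, 10966, 14704, 19210
1866, 2418, 3042, 3738, 4506
552, 624, 696, 768
72, 72, 72
The fourth differences are constant (72).
768 + 72 = 840;  4506 + 840 = 5346;  19210 + 5346 = 24556;  66435 + 24556 = 90991
840 + 72 = 912;  5346 + 912 = 6258;  24556 + 6258 = 30814;  90991 + 30814 = 121805

121805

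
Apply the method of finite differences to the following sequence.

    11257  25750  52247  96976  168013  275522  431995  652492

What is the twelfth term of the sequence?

2579240

14493 , 26497 , 44729 , 71037 , 107509 , 156473 , 220497
12004 , 18232 , 26308 , 36472 , 48964 , 64024
6228 , 8076 , 10164 , 12492 , 15060
1848 , 2088 , 2328 , 2568
240 , 240 , 240
Fifth differences constant at 240.
2568 + 240 = 2808;  15060 + 2808 = 17868;  64024 + 17868 = 81892;  220497 + 81892 = 302389;  652492 + 302389 = 954881
2808 + 240 = 3048;  17868 + 3048 = 20916;  81892 + 20916 = 102808;  302389 + 102808 = 405197;  954881 + 405197 = 1360078
3048 + 240 = 3288;  20916 + 3288 = 24204;  102808 + 24204 = 127012;  405197 + 127012 = 532209;  1360078 + 532209 = 1892287
3288 + 240 = 3528;  24204 + 3528 = 27732;  127012 + 27732 = 154744;  532209 + 154744 = 686953;  1892287 + 686953 = 2579240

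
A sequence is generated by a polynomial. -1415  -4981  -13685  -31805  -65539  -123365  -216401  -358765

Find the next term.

-3566, -8704, -18120, -33734, -57826, -93036, -142364
-5138, -9416, -15614, -24092, -35210, -49328
-4278, -6198, -8478, -11118, -14118
-1920, -2280, -2640, -3000
-360, -360, -360
Fifth differences constant at -360.
-3000 − 360 = -3360;  -14118 − 3360 = -17478;  -49328 − 17478 = -66806;  -142364 − 66806 = -209170;  -358765 − 209170 = -567935

-567935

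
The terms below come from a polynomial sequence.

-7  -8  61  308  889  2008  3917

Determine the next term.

6916

First differences: -1  69  247  581  1119  1909
Second differences: 70  178  334  538  790
Third differences: 108  156  204  252
Fourth differences: 48  48  48
Constant fourth difference = 48, so extend:
252 + 48 = 300;  790 + 300 = 1090;  1909 + 1090 = 2999;  3917 + 2999 = 6916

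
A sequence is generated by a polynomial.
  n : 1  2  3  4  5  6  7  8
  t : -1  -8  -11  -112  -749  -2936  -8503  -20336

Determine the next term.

-42617

D1: -7, -3, -101, -637, -2187, -5567, -11833
D2: 4, -98, -536, -1550, -3380, -6266
D3: -102, -438, -1014, -1830, -2886
D4: -336, -576, -816, -1056
D5: -240, -240, -240
Fifth differences constant at -240.
-1056 − 240 = -1296;  -2886 − 1296 = -4182;  -6266 − 4182 = -10448;  -11833 − 10448 = -22281;  -20336 − 22281 = -42617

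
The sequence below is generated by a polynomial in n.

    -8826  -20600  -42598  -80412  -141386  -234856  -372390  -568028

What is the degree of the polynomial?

5

D1: -11774, -21998, -37814, -60974, -93470, -137534, -195638
D2: -10224, -15816, -23160, -32496, -44064, -58104
D3: -5592, -7344, -9336, -11568, -14040
D4: -1752, -1992, -2232, -2472
D5: -240, -240, -240
The fifth differences are constant, so the polynomial has degree 5.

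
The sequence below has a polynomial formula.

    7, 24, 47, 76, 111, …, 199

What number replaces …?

Using the first 5 terms:
Δ: 17, 23, 29, 35
Δ²: 6, 6, 6
Constant second difference = 6.
Extend forward: 35 + 6 = 41;  111 + 41 = 152

152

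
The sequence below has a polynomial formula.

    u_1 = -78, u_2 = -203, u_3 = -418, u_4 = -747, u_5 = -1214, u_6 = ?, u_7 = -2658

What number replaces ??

-1843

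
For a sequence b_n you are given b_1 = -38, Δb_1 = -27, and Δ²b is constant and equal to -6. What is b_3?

Build the table forward from the leading diagonal:
Second differences: -6  -6  -6
First differences: -27  -33  -39
b: -38  -65  -98

-98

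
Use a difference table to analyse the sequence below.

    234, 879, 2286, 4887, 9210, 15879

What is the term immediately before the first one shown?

First differences: 645  1407  2601  4323  6669
Second differences: 762  1194  1722  2346
Third differences: 432  528  624
Fourth differences: 96  96
The fourth differences are constant at 96.
Work back: 432 − 96 = 336;  762 − 336 = 426;  645 − 426 = 219;  234 − 219 = 15

15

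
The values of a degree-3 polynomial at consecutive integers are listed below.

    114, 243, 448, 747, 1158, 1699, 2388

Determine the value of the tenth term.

5523

129, 205, 299, 411, 541, 689
76, 94, 112, 130, 148
18, 18, 18, 18
Third differences constant at 18.
148 + 18 = 166;  689 + 166 = 855;  2388 + 855 = 3243
166 + 18 = 184;  855 + 184 = 1039;  3243 + 1039 = 4282
184 + 18 = 202;  1039 + 202 = 1241;  4282 + 1241 = 5523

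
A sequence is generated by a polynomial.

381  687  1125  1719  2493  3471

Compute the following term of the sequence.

4677

D1: 306 , 438 , 594 , 774 , 978
D2: 132 , 156 , 180 , 204
D3: 24 , 24 , 24
The third differences are constant (24).
204 + 24 = 228;  978 + 228 = 1206;  3471 + 1206 = 4677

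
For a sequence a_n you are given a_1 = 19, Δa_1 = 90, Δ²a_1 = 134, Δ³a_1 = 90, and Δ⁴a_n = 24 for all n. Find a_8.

7453

Build the table forward from the leading diagonal:
D4: 24  24  24  24  24  24  24  24
D3: 90  114  138  162  186  210  234  258
D2: 134  224  338  476  638  824  1034  1268
D1: 90  224  448  786  1262  1900  2724  3758
a: 19  109  333  781  1567  2829  4729  7453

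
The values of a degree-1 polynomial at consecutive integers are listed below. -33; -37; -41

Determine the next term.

-45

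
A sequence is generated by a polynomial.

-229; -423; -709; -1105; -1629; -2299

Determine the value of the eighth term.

Δ: -194, -286, -396, -524, -670
Δ²: -92, -110, -128, -146
Δ³: -18, -18, -18
The third differences are constant (-18).
-146 − 18 = -164;  -670 − 164 = -834;  -2299 − 834 = -3133
-164 − 18 = -182;  -834 − 182 = -1016;  -3133 − 1016 = -4149

-4149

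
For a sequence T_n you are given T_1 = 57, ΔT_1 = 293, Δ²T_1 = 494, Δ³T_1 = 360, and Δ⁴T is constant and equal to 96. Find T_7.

Build the table forward from the leading diagonal:
Δ⁴: 96  96  96  96  96  96  96
Δ³: 360  456  552  648  744  840  936
Δ²: 494  854  1310  1862  2510  3254  4094
Δ: 293  787  1641  2951  4813  7323  10577
T: 57  350  1137  2778  5729  10542  17865

17865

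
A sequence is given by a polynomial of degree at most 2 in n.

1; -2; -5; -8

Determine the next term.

First differences: -3, -3, -3
First differences constant at -3.
-8 − 3 = -11

-11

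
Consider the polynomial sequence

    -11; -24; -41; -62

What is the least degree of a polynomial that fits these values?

D1: -13, -17, -21
D2: -4, -4
The second differences are constant, so the polynomial has degree 2.

2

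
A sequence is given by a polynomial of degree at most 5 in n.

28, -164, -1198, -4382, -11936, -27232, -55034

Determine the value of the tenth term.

-192  -1034  -3184  -7554  -15296  -27802
-842  -2150  -4370  -7742  -12506
-1308  -2220  -3372  -4764
-912  -1152  -1392
-240  -240
Fifth differences constant at -240.
-1392 − 240 = -1632;  -4764 − 1632 = -6396;  -12506 − 6396 = -18902;  -27802 − 18902 = -46704;  -55034 − 46704 = -101738
-1632 − 240 = -1872;  -6396 − 1872 = -8268;  -18902 − 8268 = -27170;  -46704 − 27170 = -73874;  -101738 − 73874 = -175612
-1872 − 240 = -2112;  -8268 − 2112 = -10380;  -27170 − 10380 = -37550;  -73874 − 37550 = -111424;  -175612 − 111424 = -287036

-287036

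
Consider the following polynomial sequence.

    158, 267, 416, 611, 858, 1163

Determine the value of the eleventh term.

3768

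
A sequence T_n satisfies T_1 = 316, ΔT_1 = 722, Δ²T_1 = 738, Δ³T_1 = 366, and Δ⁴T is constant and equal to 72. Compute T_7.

Build the table forward from the leading diagonal:
D4: 72, 72, 72, 72, 72, 72, 72
D3: 366, 438, 510, 582, 654, 726, 798
D2: 738, 1104, 1542, 2052, 2634, 3288, 4014
D1: 722, 1460, 2564, 4106, 6158, 8792, 12080
T: 316, 1038, 2498, 5062, 9168, 15326, 24118

24118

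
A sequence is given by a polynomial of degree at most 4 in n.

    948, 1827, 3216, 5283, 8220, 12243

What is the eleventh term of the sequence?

First differences: 879 , 1389 , 2067 , 2937 , 4023
Second differences: 510 , 678 , 870 , 1086
Third differences: 168 , 192 , 216
Fourth differences: 24 , 24
Constant fourth difference = 24, so extend:
216 + 24 = 240;  1086 + 240 = 1326;  4023 + 1326 = 5349;  12243 + 5349 = 17592
240 + 24 = 264;  1326 + 264 = 1590;  5349 + 1590 = 6939;  17592 + 6939 = 24531
264 + 24 = 288;  1590 + 288 = 1878;  6939 + 1878 = 8817;  24531 + 8817 = 33348
288 + 24 = 312;  1878 + 312 = 2190;  8817 + 2190 = 11007;  33348 + 11007 = 44355
312 + 24 = 336;  2190 + 336 = 2526;  11007 + 2526 = 13533;  44355 + 13533 = 57888

57888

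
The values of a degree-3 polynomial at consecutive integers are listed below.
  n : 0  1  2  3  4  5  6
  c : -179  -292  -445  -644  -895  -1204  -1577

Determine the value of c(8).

First differences: -113  -153  -199  -251  -309  -373
Second differences: -40  -46  -52  -58  -64
Third differences: -6  -6  -6  -6
The third differences are constant (-6).
-64 − 6 = -70;  -373 − 70 = -443;  -1577 − 443 = -2020
-70 − 6 = -76;  -443 − 76 = -519;  -2020 − 519 = -2539

-2539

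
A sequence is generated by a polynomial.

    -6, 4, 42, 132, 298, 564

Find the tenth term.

3108

D1: 10 , 38 , 90 , 166 , 266
D2: 28 , 52 , 76 , 100
D3: 24 , 24 , 24
The third differences are constant (24).
100 + 24 = 124;  266 + 124 = 390;  564 + 390 = 954
124 + 24 = 148;  390 + 148 = 538;  954 + 538 = 1492
148 + 24 = 172;  538 + 172 = 710;  1492 + 710 = 2202
172 + 24 = 196;  710 + 196 = 906;  2202 + 906 = 3108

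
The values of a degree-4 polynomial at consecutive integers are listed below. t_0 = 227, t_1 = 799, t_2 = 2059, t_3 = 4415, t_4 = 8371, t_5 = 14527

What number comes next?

First differences: 572, 1260, 2356, 3956, 6156
Second differences: 688, 1096, 1600, 2200
Third differences: 408, 504, 600
Fourth differences: 96, 96
Constant fourth difference = 96, so extend:
600 + 96 = 696;  2200 + 696 = 2896;  6156 + 2896 = 9052;  14527 + 9052 = 23579

23579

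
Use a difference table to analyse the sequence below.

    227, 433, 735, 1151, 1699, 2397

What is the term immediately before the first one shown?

99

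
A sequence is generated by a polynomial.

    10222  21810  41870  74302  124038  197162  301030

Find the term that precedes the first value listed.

Δ: 11588, 20060, 32432, 49736, 73124, 103868
Δ²: 8472, 12372, 17304, 23388, 30744
Δ³: 3900, 4932, 6084, 7356
Δ⁴: 1032, 1152, 1272
Δ⁵: 120, 120
The fifth differences are constant at 120.
Work back: 1032 − 120 = 912;  3900 − 912 = 2988;  8472 − 2988 = 5484;  11588 − 5484 = 6104;  10222 − 6104 = 4118

4118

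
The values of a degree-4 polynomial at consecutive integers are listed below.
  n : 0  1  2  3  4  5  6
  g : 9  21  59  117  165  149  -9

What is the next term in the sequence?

-411

D1: 12  38  58  48  -16  -158
D2: 26  20  -10  -64  -142
D3: -6  -30  -54  -78
D4: -24  -24  -24
Fourth differences constant at -24.
-78 − 24 = -102;  -142 − 102 = -244;  -158 − 244 = -402;  -9 − 402 = -411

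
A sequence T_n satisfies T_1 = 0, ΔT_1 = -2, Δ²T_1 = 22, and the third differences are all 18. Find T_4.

78

Build the table forward from the leading diagonal:
Third differences: 18, 18, 18, 18
Second differences: 22, 40, 58, 76
First differences: -2, 20, 60, 118
T: 0, -2, 18, 78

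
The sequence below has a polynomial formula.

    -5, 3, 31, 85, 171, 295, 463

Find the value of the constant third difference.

D1: 8, 28, 54, 86, 124, 168
D2: 20, 26, 32, 38, 44
D3: 6, 6, 6, 6

6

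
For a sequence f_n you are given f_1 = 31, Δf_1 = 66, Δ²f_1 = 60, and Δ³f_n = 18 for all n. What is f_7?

1687

Build the table forward from the leading diagonal:
Third differences: 18, 18, 18, 18, 18, 18, 18
Second differences: 60, 78, 96, 114, 132, 150, 168
First differences: 66, 126, 204, 300, 414, 546, 696
f: 31, 97, 223, 427, 727, 1141, 1687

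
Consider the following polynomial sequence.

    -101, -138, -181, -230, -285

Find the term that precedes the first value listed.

D1: -37  -43  -49  -55
D2: -6  -6  -6
The second differences are constant at -6.
Work back: -37 + 6 = -31;  -101 + 31 = -70

-70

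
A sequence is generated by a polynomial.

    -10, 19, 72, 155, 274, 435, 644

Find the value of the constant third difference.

D1: 29, 53, 83, 119, 161, 209
D2: 24, 30, 36, 42, 48
D3: 6, 6, 6, 6

6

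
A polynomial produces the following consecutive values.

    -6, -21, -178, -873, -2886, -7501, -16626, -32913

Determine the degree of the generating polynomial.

5

Δ: -15, -157, -695, -2013, -4615, -9125, -16287
Δ²: -142, -538, -1318, -2602, -4510, -7162
Δ³: -396, -780, -1284, -1908, -2652
Δ⁴: -384, -504, -624, -744
Δ⁵: -120, -120, -120
The fifth differences are constant, so the polynomial has degree 5.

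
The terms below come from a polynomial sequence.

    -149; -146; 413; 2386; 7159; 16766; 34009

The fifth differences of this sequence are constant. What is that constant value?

D1: 3, 559, 1973, 4773, 9607, 17243
D2: 556, 1414, 2800, 4834, 7636
D3: 858, 1386, 2034, 2802
D4: 528, 648, 768
D5: 120, 120

120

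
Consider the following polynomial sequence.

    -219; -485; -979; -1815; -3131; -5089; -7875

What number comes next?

-11699

-266  -494  -836  -1316  -1958  -2786
-228  -342  -480  -642  -828
-114  -138  -162  -186
-24  -24  -24
Constant fourth difference = -24, so extend:
-186 − 24 = -210;  -828 − 210 = -1038;  -2786 − 1038 = -3824;  -7875 − 3824 = -11699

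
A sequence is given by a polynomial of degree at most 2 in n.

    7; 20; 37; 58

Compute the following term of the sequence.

83

D1: 13  17  21
D2: 4  4
The second differences are constant (4).
21 + 4 = 25;  58 + 25 = 83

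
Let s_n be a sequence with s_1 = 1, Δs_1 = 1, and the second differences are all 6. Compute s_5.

41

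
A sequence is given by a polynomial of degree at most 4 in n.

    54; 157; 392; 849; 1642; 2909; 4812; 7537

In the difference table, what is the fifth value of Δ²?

D1: 103, 235, 457, 793, 1267, 1903, 2725
D2: 132, 222, 336, 474, 636, 822
D3: 90, 114, 138, 162, 186
D4: 24, 24, 24, 24

636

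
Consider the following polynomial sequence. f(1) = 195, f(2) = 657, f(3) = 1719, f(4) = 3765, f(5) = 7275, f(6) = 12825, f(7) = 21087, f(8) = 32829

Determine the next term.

First differences: 462  1062  2046  3510  5550  8262  11742
Second differences: 600  984  1464  2040  2712  3480
Third differences: 384  480  576  672  768
Fourth differences: 96  96  96  96
Constant fourth difference = 96, so extend:
768 + 96 = 864;  3480 + 864 = 4344;  11742 + 4344 = 16086;  32829 + 16086 = 48915

48915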